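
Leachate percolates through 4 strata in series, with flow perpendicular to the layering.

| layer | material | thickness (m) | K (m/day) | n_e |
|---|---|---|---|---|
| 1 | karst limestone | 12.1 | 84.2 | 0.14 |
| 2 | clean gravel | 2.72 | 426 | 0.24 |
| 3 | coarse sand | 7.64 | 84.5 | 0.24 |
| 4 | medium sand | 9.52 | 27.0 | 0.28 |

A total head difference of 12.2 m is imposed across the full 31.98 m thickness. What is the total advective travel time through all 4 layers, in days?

0.333

With flow normal to the layers, continuity requires the same specific discharge q through every layer.
Σ(b_i/K_i) = 12.1/84.2 + 2.72/426 + 7.64/84.5 + 9.52/27.0 = 0.5931 d.
q = Δh / Σ(b_i/K_i) = 12.2 / 0.5931 = 20.57 m/day.
In each layer the seepage velocity is v_i = q/n_i, so the layer transit time is t_i = b_i·n_i / q:
  layer 1 (karst limestone): t_1 = 12.1 × 0.14 / 20.57 = 0.08235 d
  layer 2 (clean gravel): t_2 = 2.72 × 0.24 / 20.57 = 0.03174 d
  layer 3 (coarse sand): t_3 = 7.64 × 0.24 / 20.57 = 0.08914 d
  layer 4 (medium sand): t_4 = 9.52 × 0.28 / 20.57 = 0.1296 d
Total t = Σ t_i = 0.3328 days.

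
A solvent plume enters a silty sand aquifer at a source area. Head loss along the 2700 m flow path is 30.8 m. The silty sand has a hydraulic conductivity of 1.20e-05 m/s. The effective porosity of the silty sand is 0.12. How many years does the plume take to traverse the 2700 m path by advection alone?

Convert K: 1.20e-05 m/s × 86400 = 1.037 m/day.
Hydraulic gradient i = Δh / L = 30.8 / 2700 = 0.01141.
Darcy flux q = K · i = 1.037 × 0.01141 = 0.01183 m/day.
Seepage velocity v = q / n_e = 0.01183 / 0.12 = 0.09856 m/day.
Travel time t = L / v = 2700 / 0.09856 = 27394 days = 75.00 years.

75.0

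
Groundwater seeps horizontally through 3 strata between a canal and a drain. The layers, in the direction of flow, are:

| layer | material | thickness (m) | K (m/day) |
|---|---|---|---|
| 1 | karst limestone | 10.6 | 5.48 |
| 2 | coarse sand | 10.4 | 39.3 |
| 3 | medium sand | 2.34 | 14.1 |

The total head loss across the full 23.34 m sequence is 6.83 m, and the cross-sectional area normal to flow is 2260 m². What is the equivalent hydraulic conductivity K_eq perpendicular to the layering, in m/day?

9.87

Flow is perpendicular to layering, so the layers act in series and the equivalent K is the thickness-weighted harmonic mean.
Total thickness L = 10.6 + 10.4 + 2.34 = 23.34 m.
Σ(b_i/K_i) = 10.6/5.48 + 10.4/39.3 + 2.34/14.1 = 2.365 d.
K_eq = L / Σ(b_i/K_i) = 23.34 / 2.365 = 9.869 m/day.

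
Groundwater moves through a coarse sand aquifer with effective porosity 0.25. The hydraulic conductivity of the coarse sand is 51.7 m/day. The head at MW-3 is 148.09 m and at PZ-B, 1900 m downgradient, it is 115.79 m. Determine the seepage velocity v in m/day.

3.52

Hydraulic gradient i = (148.09 − 115.79) / 1900 = 32.3 / 1900 = 0.01700.
Darcy flux q = K · i = 51.70 × 0.01700 = 0.8789 m/day.
Seepage velocity v = q / n_e = 0.8789 / 0.25 = 3.516 m/day.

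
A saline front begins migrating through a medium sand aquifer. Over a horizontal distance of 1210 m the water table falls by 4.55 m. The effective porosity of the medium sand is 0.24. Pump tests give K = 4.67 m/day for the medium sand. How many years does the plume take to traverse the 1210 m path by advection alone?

Hydraulic gradient i = Δh / L = 4.55 / 1210 = 0.003760.
Darcy flux q = K · i = 4.670 × 0.003760 = 0.01756 m/day.
Seepage velocity v = q / n_e = 0.01756 / 0.24 = 0.07317 m/day.
Travel time t = L / v = 1210 / 0.07317 = 16537 days = 45.28 years.

45.3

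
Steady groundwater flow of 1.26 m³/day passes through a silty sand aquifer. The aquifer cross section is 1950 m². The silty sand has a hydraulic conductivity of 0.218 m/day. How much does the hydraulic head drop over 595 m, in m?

From Q = K·A·i, i = Q / (K·A) = 1.26 / (0.2180 × 1950) = 0.002964.
Head loss Δh = i · L = 0.002964 × 595 = 1.764 m.

1.76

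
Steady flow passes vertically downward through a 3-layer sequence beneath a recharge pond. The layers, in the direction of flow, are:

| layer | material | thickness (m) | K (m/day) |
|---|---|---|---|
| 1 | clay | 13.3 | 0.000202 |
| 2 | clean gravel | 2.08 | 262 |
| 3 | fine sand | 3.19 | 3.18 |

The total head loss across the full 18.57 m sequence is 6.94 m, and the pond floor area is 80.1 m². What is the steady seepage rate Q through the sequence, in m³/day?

0.00844

Flow is perpendicular to layering, so the layers act in series and the equivalent K is the thickness-weighted harmonic mean.
Total thickness L = 13.3 + 2.08 + 3.19 = 18.57 m.
Σ(b_i/K_i) = 13.3/0.000202 + 2.08/262 + 3.19/3.18 = 65843 d.
K_eq = L / Σ(b_i/K_i) = 18.57 / 65843 = 0.0002820 m/day.
Q = K_eq · A · (Δh/L) = 0.0002820 × 80.1 × (6.94/18.57) = 0.008443 m³/day.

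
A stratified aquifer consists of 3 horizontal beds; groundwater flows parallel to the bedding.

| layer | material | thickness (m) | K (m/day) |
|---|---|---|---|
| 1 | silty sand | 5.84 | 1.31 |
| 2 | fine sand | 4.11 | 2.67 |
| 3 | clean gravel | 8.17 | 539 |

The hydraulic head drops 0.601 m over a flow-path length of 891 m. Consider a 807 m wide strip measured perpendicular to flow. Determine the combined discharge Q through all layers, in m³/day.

Flow is parallel to layering, so each bed carries its own Darcy discharge and the transmissivities add.
Σ(K_i·b_i) = 1.31×5.84 + 2.67×4.11 + 539×8.17 = 4422 m²/day.
Hydraulic gradient i = Δh / L = 0.601 / 891 = 0.0006745.
Q = Σ(K_i·b_i) · W · i = 4422 × 807 × 0.0006745 = 2407 m³/day.

2410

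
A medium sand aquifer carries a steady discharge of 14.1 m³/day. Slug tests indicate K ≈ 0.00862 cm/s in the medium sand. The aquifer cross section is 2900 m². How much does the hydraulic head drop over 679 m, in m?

Convert K: 0.00862 cm/s × 864 = 7.448 m/day.
From Q = K·A·i, i = Q / (K·A) = 14.1 / (7.448 × 2900) = 0.0006528.
Head loss Δh = i · L = 0.0006528 × 679 = 0.4433 m.

0.443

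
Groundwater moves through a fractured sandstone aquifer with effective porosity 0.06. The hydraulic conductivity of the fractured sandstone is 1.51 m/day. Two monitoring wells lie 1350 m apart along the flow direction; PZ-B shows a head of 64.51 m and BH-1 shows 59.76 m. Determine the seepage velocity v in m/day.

0.0885

Hydraulic gradient i = (64.51 − 59.76) / 1350 = 4.75 / 1350 = 0.003519.
Darcy flux q = K · i = 1.510 × 0.003519 = 0.005313 m/day.
Seepage velocity v = q / n_e = 0.005313 / 0.06 = 0.08855 m/day.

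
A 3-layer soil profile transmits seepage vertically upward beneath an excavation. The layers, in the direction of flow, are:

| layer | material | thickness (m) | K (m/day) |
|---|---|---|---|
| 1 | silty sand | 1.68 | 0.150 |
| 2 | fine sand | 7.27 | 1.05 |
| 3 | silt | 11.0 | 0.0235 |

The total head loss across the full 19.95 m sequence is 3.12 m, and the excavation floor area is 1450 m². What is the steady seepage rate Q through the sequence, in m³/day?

9.30

Flow is perpendicular to layering, so the layers act in series and the equivalent K is the thickness-weighted harmonic mean.
Total thickness L = 1.68 + 7.27 + 11.0 = 19.95 m.
Σ(b_i/K_i) = 1.68/0.150 + 7.27/1.05 + 11.0/0.0235 = 486.2 d.
K_eq = L / Σ(b_i/K_i) = 19.95 / 486.2 = 0.04103 m/day.
Q = K_eq · A · (Δh/L) = 0.04103 × 1450 × (3.12/19.95) = 9.305 m³/day.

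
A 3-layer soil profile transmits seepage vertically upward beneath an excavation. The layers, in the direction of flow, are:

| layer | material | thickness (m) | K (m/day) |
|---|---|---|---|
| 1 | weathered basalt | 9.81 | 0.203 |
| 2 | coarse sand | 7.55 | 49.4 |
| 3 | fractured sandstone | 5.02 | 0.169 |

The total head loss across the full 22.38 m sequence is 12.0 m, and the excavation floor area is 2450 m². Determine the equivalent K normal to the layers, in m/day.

0.286

Flow is perpendicular to layering, so the layers act in series and the equivalent K is the thickness-weighted harmonic mean.
Total thickness L = 9.81 + 7.55 + 5.02 = 22.38 m.
Σ(b_i/K_i) = 9.81/0.203 + 7.55/49.4 + 5.02/0.169 = 78.18 d.
K_eq = L / Σ(b_i/K_i) = 22.38 / 78.18 = 0.2863 m/day.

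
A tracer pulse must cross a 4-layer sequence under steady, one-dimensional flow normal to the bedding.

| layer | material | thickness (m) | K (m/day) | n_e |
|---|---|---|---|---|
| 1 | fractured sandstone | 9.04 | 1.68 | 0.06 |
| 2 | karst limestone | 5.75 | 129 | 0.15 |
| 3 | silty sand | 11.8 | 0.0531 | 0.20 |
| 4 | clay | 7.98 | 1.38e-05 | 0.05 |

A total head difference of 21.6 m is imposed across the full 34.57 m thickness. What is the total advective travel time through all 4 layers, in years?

305

With flow normal to the layers, continuity requires the same specific discharge q through every layer.
Σ(b_i/K_i) = 9.04/1.68 + 5.75/129 + 11.8/0.0531 + 7.98/1.38e-05 = 5.785e+05 d.
q = Δh / Σ(b_i/K_i) = 21.6 / 5.785e+05 = 3.734e-05 m/day.
In each layer the seepage velocity is v_i = q/n_i, so the layer transit time is t_i = b_i·n_i / q:
  layer 1 (fractured sandstone): t_1 = 9.04 × 0.06 / 3.734e-05 = 14526 d
  layer 2 (karst limestone): t_2 = 5.75 × 0.15 / 3.734e-05 = 23099 d
  layer 3 (silty sand): t_3 = 11.8 × 0.20 / 3.734e-05 = 63205 d
  layer 4 (clay): t_4 = 7.98 × 0.05 / 3.734e-05 = 10686 d
Total t = Σ t_i = 1.115e+05 days = 305.3 years.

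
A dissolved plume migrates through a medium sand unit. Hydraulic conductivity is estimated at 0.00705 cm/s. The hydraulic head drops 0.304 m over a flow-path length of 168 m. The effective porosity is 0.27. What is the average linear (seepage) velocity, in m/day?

0.0408

Convert K: 0.00705 cm/s × 864 = 6.091 m/day.
Hydraulic gradient i = Δh / L = 0.304 / 168 = 0.001810.
Darcy flux q = K · i = 6.091 × 0.001810 = 0.01102 m/day.
Seepage velocity v = q / n_e = 0.01102 / 0.27 = 0.04082 m/day.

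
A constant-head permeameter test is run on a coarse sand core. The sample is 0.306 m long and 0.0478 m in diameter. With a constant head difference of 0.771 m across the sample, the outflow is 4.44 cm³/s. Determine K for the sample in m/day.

84.8

Cross-sectional area A = π·(d/2)² = π × (0.0478/2)² = 0.001795 m².
Convert discharge: 4.44 cm³/s = 4.440e-06 m³/s.
Darcy's law rearranged: K = Q·L / (A·Δh) = 4.440e-06 × 0.306 / (0.001795 × 0.771) = 0.0009820 m/s = 84.84 m/day.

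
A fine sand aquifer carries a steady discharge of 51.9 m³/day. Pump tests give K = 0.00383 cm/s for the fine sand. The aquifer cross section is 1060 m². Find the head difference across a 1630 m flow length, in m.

24.1

Convert K: 0.00383 cm/s × 864 = 3.309 m/day.
From Q = K·A·i, i = Q / (K·A) = 51.9 / (3.309 × 1060) = 0.01480.
Head loss Δh = i · L = 0.01480 × 1630 = 24.12 m.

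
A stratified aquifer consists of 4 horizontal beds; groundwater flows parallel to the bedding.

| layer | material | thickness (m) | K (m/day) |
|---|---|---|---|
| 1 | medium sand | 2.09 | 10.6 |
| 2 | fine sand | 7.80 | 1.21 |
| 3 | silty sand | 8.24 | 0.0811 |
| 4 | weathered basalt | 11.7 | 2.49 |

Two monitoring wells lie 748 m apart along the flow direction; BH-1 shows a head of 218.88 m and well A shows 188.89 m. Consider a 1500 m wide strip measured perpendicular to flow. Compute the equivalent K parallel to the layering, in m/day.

2.06

Flow is parallel to layering, so each bed carries its own Darcy discharge and the transmissivities add.
Σ(K_i·b_i) = 10.6×2.09 + 1.21×7.80 + 0.0811×8.24 + 2.49×11.7 = 61.39 m²/day.
Total thickness b = 29.83 m, so K_eq = Σ(K_i·b_i)/b = 2.058 m/day.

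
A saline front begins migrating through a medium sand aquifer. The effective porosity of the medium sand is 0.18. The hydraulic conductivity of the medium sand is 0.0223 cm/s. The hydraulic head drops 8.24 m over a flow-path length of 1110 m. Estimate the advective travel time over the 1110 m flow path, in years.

Convert K: 0.0223 cm/s × 864 = 19.27 m/day.
Hydraulic gradient i = Δh / L = 8.24 / 1110 = 0.007423.
Darcy flux q = K · i = 19.27 × 0.007423 = 0.1430 m/day.
Seepage velocity v = q / n_e = 0.1430 / 0.18 = 0.7946 m/day.
Travel time t = L / v = 1110 / 0.7946 = 1397 days = 3.825 years.

3.82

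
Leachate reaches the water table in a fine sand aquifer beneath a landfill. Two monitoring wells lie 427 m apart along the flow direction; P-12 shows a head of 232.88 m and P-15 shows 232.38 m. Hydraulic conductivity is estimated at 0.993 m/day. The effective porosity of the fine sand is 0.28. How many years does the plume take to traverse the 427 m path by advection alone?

Hydraulic gradient i = (232.88 − 232.38) / 427 = 0.5 / 427 = 0.001171.
Darcy flux q = K · i = 0.9930 × 0.001171 = 0.001163 m/day.
Seepage velocity v = q / n_e = 0.001163 / 0.28 = 0.004153 m/day.
Travel time t = L / v = 427 / 0.004153 = 1.028e+05 days = 281.5 years.

282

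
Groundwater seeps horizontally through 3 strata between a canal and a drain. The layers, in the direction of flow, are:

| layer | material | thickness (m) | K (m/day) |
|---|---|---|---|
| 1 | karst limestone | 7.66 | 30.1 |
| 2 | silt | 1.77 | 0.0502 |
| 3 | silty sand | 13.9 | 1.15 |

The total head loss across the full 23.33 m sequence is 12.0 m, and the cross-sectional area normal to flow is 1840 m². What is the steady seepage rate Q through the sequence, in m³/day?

464

Flow is perpendicular to layering, so the layers act in series and the equivalent K is the thickness-weighted harmonic mean.
Total thickness L = 7.66 + 1.77 + 13.9 = 23.33 m.
Σ(b_i/K_i) = 7.66/30.1 + 1.77/0.0502 + 13.9/1.15 = 47.60 d.
K_eq = L / Σ(b_i/K_i) = 23.33 / 47.60 = 0.4901 m/day.
Q = K_eq · A · (Δh/L) = 0.4901 × 1840 × (12.0/23.33) = 463.9 m³/day.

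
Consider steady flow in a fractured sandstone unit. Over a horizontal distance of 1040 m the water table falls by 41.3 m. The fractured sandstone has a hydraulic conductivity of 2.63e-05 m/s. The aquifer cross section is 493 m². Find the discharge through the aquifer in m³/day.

Convert K: 2.63e-05 m/s × 86400 = 2.272 m/day.
Hydraulic gradient i = Δh / L = 41.3 / 1040 = 0.03971.
Darcy's law: Q = K · A · i = 2.272 × 493.0 × 0.03971 = 44.49 m³/day.

44.5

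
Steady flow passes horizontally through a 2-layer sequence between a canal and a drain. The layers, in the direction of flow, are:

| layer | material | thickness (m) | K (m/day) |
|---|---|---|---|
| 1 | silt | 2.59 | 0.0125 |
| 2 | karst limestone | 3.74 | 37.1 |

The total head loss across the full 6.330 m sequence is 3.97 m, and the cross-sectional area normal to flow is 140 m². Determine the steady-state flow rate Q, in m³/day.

2.68

Flow is perpendicular to layering, so the layers act in series and the equivalent K is the thickness-weighted harmonic mean.
Total thickness L = 2.59 + 3.74 = 6.330 m.
Σ(b_i/K_i) = 2.59/0.0125 + 3.74/37.1 = 207.3 d.
K_eq = L / Σ(b_i/K_i) = 6.330 / 207.3 = 0.03054 m/day.
Q = K_eq · A · (Δh/L) = 0.03054 × 140 × (3.97/6.330) = 2.681 m³/day.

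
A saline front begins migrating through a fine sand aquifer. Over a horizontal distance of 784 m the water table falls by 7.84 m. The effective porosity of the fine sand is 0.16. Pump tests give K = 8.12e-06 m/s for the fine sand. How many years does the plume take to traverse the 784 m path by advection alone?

Convert K: 8.12e-06 m/s × 86400 = 0.7016 m/day.
Hydraulic gradient i = Δh / L = 7.84 / 784 = 0.01000.
Darcy flux q = K · i = 0.7016 × 0.01000 = 0.007016 m/day.
Seepage velocity v = q / n_e = 0.007016 / 0.16 = 0.04385 m/day.
Travel time t = L / v = 784 / 0.04385 = 17880 days = 48.95 years.

49.0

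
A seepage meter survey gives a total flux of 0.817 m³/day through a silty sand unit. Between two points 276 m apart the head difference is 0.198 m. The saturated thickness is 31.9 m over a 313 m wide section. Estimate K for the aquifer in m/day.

Cross-sectional area A = 313 × 31.9 = 9985 m².
Hydraulic gradient i = Δh / L = 0.198 / 276 = 0.0007174.
From Q = K·A·i, K = Q / (A·i) = 0.817 / (9985 × 0.0007174) = 0.1141 m/day.

0.114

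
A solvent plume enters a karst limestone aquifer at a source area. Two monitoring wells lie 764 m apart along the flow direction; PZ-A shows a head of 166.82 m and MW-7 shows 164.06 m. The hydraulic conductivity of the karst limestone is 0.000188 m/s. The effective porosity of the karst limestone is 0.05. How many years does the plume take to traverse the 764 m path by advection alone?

Convert K: 0.000188 m/s × 86400 = 16.24 m/day.
Hydraulic gradient i = (166.82 − 164.06) / 764 = 2.76 / 764 = 0.003613.
Darcy flux q = K · i = 16.24 × 0.003613 = 0.05868 m/day.
Seepage velocity v = q / n_e = 0.05868 / 0.05 = 1.174 m/day.
Travel time t = L / v = 764 / 1.174 = 651.0 days = 1.782 years.

1.78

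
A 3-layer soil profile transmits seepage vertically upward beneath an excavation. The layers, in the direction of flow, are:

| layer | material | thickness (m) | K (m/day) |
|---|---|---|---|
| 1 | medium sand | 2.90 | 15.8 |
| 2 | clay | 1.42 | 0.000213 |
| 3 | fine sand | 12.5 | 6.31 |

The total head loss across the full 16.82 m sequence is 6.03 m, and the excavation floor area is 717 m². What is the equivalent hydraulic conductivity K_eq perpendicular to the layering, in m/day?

0.00252

Flow is perpendicular to layering, so the layers act in series and the equivalent K is the thickness-weighted harmonic mean.
Total thickness L = 2.90 + 1.42 + 12.5 = 16.82 m.
Σ(b_i/K_i) = 2.90/15.8 + 1.42/0.000213 + 12.5/6.31 = 6669 d.
K_eq = L / Σ(b_i/K_i) = 16.82 / 6669 = 0.002522 m/day.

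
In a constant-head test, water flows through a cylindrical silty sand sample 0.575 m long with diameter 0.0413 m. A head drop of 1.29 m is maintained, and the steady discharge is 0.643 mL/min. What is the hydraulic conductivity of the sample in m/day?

0.308

Cross-sectional area A = π·(d/2)² = π × (0.0413/2)² = 0.001340 m².
Convert discharge: 0.643 mL/min = 1.072e-08 m³/s.
Darcy's law rearranged: K = Q·L / (A·Δh) = 1.072e-08 × 0.575 / (0.001340 × 1.29) = 3.566e-06 m/s = 0.3081 m/day.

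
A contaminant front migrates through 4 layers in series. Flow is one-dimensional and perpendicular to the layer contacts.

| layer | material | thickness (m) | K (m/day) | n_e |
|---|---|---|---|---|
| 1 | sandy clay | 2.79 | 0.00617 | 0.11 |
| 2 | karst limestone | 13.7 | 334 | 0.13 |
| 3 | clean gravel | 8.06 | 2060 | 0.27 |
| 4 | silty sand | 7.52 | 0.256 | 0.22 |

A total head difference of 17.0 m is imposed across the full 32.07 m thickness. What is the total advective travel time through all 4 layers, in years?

0.459

With flow normal to the layers, continuity requires the same specific discharge q through every layer.
Σ(b_i/K_i) = 2.79/0.00617 + 13.7/334 + 8.06/2060 + 7.52/0.256 = 481.6 d.
q = Δh / Σ(b_i/K_i) = 17.0 / 481.6 = 0.03530 m/day.
In each layer the seepage velocity is v_i = q/n_i, so the layer transit time is t_i = b_i·n_i / q:
  layer 1 (sandy clay): t_1 = 2.79 × 0.11 / 0.03530 = 8.694 d
  layer 2 (karst limestone): t_2 = 13.7 × 0.13 / 0.03530 = 50.46 d
  layer 3 (clean gravel): t_3 = 8.06 × 0.27 / 0.03530 = 61.65 d
  layer 4 (silty sand): t_4 = 7.52 × 0.22 / 0.03530 = 46.87 d
Total t = Σ t_i = 167.7 days = 0.4591 years.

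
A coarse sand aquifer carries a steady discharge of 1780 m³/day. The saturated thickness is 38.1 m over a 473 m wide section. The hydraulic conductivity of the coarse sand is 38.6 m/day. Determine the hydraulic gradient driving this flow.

Cross-sectional area A = 473 × 38.1 = 18021 m².
From Q = K·A·i, i = Q / (K·A) = 1780 / (38.60 × 18021) = 0.002559.

0.00256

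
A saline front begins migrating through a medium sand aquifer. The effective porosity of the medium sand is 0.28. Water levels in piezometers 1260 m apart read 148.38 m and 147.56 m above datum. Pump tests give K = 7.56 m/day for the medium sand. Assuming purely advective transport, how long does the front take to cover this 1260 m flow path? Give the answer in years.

Hydraulic gradient i = (148.38 − 147.56) / 1260 = 0.82 / 1260 = 0.0006508.
Darcy flux q = K · i = 7.560 × 0.0006508 = 0.004920 m/day.
Seepage velocity v = q / n_e = 0.004920 / 0.28 = 0.01757 m/day.
Travel time t = L / v = 1260 / 0.01757 = 71707 days = 196.3 years.

196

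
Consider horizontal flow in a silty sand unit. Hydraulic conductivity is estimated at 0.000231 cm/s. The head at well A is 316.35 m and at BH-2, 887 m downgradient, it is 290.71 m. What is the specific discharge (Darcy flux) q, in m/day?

Convert K: 0.000231 cm/s × 864 = 0.1996 m/day.
Hydraulic gradient i = (316.35 − 290.71) / 887 = 25.64 / 887 = 0.02891.
Specific discharge q = K · i = 0.1996 × 0.02891 = 0.005769 m/day.

0.00577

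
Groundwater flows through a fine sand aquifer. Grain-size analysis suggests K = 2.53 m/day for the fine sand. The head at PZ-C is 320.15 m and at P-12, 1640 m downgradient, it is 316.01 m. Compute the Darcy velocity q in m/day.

Hydraulic gradient i = (320.15 − 316.01) / 1640 = 4.14 / 1640 = 0.002524.
Specific discharge q = K · i = 2.530 × 0.002524 = 0.006387 m/day.

0.00639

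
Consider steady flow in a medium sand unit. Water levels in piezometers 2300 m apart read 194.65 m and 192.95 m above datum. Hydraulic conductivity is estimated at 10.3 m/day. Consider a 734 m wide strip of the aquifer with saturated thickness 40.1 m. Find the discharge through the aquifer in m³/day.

224

Cross-sectional area A = 734 × 40.1 = 29433 m².
Hydraulic gradient i = (194.65 − 192.95) / 2300 = 1.7 / 2300 = 0.0007391.
Darcy's law: Q = K · A · i = 10.30 × 29433 × 0.0007391 = 224.1 m³/day.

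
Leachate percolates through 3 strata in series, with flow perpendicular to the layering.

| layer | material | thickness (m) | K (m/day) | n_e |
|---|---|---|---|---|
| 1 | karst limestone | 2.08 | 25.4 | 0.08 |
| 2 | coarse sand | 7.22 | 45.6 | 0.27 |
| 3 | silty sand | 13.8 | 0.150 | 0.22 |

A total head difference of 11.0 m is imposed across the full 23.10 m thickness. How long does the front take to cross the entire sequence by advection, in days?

With flow normal to the layers, continuity requires the same specific discharge q through every layer.
Σ(b_i/K_i) = 2.08/25.4 + 7.22/45.6 + 13.8/0.150 = 92.24 d.
q = Δh / Σ(b_i/K_i) = 11.0 / 92.24 = 0.1193 m/day.
In each layer the seepage velocity is v_i = q/n_i, so the layer transit time is t_i = b_i·n_i / q:
  layer 1 (karst limestone): t_1 = 2.08 × 0.08 / 0.1193 = 1.395 d
  layer 2 (coarse sand): t_2 = 7.22 × 0.27 / 0.1193 = 16.35 d
  layer 3 (silty sand): t_3 = 13.8 × 0.22 / 0.1193 = 25.46 d
Total t = Σ t_i = 43.20 days.

43.2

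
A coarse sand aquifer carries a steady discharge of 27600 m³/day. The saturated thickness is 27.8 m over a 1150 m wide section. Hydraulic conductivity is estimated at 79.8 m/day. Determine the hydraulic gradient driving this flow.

Cross-sectional area A = 1150 × 27.8 = 31970 m².
From Q = K·A·i, i = Q / (K·A) = 27600 / (79.80 × 31970) = 0.01082.

0.0108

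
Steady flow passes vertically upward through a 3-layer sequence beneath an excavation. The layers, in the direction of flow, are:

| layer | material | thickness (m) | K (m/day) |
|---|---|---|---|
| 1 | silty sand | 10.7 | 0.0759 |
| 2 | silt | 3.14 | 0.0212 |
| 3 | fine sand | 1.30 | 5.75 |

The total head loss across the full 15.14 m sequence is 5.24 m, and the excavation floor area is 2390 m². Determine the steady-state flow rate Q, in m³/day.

Flow is perpendicular to layering, so the layers act in series and the equivalent K is the thickness-weighted harmonic mean.
Total thickness L = 10.7 + 3.14 + 1.30 = 15.14 m.
Σ(b_i/K_i) = 10.7/0.0759 + 3.14/0.0212 + 1.30/5.75 = 289.3 d.
K_eq = L / Σ(b_i/K_i) = 15.14 / 289.3 = 0.05233 m/day.
Q = K_eq · A · (Δh/L) = 0.05233 × 2390 × (5.24/15.14) = 43.29 m³/day.

43.3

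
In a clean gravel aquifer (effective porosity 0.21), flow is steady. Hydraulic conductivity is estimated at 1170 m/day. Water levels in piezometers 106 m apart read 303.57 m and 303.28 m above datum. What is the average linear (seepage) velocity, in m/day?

Hydraulic gradient i = (303.57 − 303.28) / 106 = 0.29 / 106 = 0.002736.
Darcy flux q = K · i = 1170 × 0.002736 = 3.201 m/day.
Seepage velocity v = q / n_e = 3.201 / 0.21 = 15.24 m/day.

15.2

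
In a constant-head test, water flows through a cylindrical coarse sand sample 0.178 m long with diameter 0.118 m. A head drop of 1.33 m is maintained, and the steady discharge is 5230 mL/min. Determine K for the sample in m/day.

92.2

Cross-sectional area A = π·(d/2)² = π × (0.118/2)² = 0.01094 m².
Convert discharge: 5230 mL/min = 8.717e-05 m³/s.
Darcy's law rearranged: K = Q·L / (A·Δh) = 8.717e-05 × 0.178 / (0.01094 × 1.33) = 0.001067 m/s = 92.17 m/day.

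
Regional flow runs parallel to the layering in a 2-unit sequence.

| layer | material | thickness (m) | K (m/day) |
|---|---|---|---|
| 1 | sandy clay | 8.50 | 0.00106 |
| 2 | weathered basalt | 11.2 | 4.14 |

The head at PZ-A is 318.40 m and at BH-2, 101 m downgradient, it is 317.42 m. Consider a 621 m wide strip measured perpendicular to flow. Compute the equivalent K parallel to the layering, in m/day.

2.35

Flow is parallel to layering, so each bed carries its own Darcy discharge and the transmissivities add.
Σ(K_i·b_i) = 0.00106×8.50 + 4.14×11.2 = 46.38 m²/day.
Total thickness b = 19.70 m, so K_eq = Σ(K_i·b_i)/b = 2.354 m/day.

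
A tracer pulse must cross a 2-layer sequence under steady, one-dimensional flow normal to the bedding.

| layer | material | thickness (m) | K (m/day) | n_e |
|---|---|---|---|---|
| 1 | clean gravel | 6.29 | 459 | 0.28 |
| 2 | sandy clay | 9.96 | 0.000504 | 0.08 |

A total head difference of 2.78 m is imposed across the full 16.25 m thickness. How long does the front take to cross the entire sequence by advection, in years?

49.8

With flow normal to the layers, continuity requires the same specific discharge q through every layer.
Σ(b_i/K_i) = 6.29/459 + 9.96/0.000504 = 19762 d.
q = Δh / Σ(b_i/K_i) = 2.78 / 19762 = 0.0001407 m/day.
In each layer the seepage velocity is v_i = q/n_i, so the layer transit time is t_i = b_i·n_i / q:
  layer 1 (clean gravel): t_1 = 6.29 × 0.28 / 0.0001407 = 12520 d
  layer 2 (sandy clay): t_2 = 9.96 × 0.08 / 0.0001407 = 5664 d
Total t = Σ t_i = 18184 days = 49.78 years.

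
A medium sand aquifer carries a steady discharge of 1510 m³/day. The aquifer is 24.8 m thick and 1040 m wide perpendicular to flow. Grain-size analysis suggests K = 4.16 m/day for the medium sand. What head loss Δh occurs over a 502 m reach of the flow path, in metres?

Cross-sectional area A = 1040 × 24.8 = 25792 m².
From Q = K·A·i, i = Q / (K·A) = 1510 / (4.160 × 25792) = 0.01407.
Head loss Δh = i · L = 0.01407 × 502 = 7.065 m.

7.06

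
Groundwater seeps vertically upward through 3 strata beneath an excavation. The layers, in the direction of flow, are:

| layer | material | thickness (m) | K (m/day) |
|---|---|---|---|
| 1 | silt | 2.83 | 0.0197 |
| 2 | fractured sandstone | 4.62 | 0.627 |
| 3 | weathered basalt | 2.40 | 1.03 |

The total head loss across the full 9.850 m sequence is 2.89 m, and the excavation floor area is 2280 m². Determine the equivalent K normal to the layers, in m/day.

0.0642

Flow is perpendicular to layering, so the layers act in series and the equivalent K is the thickness-weighted harmonic mean.
Total thickness L = 2.83 + 4.62 + 2.40 = 9.850 m.
Σ(b_i/K_i) = 2.83/0.0197 + 4.62/0.627 + 2.40/1.03 = 153.4 d.
K_eq = L / Σ(b_i/K_i) = 9.850 / 153.4 = 0.06423 m/day.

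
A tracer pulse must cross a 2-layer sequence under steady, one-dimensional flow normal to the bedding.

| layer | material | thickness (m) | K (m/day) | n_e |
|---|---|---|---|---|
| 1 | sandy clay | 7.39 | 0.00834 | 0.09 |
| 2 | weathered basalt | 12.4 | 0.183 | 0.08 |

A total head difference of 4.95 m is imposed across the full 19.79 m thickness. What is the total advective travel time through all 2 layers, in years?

0.874

With flow normal to the layers, continuity requires the same specific discharge q through every layer.
Σ(b_i/K_i) = 7.39/0.00834 + 12.4/0.183 = 953.9 d.
q = Δh / Σ(b_i/K_i) = 4.95 / 953.9 = 0.005189 m/day.
In each layer the seepage velocity is v_i = q/n_i, so the layer transit time is t_i = b_i·n_i / q:
  layer 1 (sandy clay): t_1 = 7.39 × 0.09 / 0.005189 = 128.2 d
  layer 2 (weathered basalt): t_2 = 12.4 × 0.08 / 0.005189 = 191.2 d
Total t = Σ t_i = 319.3 days = 0.8742 years.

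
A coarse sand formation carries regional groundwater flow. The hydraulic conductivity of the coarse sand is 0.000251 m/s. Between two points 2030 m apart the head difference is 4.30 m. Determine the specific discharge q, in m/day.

Convert K: 0.000251 m/s × 86400 = 21.69 m/day.
Hydraulic gradient i = Δh / L = 4.30 / 2030 = 0.002118.
Specific discharge q = K · i = 21.69 × 0.002118 = 0.04594 m/day.

0.0459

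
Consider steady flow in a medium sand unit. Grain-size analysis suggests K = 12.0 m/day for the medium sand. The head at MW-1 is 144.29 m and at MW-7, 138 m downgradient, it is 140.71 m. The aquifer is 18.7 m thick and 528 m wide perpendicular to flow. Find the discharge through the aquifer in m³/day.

Cross-sectional area A = 528 × 18.7 = 9874 m².
Hydraulic gradient i = (144.29 − 140.71) / 138 = 3.58 / 138 = 0.02594.
Darcy's law: Q = K · A · i = 12.00 × 9874 × 0.02594 = 3074 m³/day.

3070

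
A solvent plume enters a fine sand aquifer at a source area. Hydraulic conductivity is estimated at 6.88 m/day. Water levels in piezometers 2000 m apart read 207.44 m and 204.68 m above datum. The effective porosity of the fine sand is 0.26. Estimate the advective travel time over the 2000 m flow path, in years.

Hydraulic gradient i = (207.44 − 204.68) / 2000 = 2.76 / 2000 = 0.001380.
Darcy flux q = K · i = 6.880 × 0.001380 = 0.009494 m/day.
Seepage velocity v = q / n_e = 0.009494 / 0.26 = 0.03652 m/day.
Travel time t = L / v = 2000 / 0.03652 = 54769 days = 149.9 years.

150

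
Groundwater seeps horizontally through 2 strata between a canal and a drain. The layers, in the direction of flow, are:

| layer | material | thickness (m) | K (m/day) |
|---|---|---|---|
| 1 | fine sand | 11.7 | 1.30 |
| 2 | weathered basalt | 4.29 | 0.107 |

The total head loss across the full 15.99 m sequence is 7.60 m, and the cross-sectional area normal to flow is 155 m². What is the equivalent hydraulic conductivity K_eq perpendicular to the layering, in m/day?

Flow is perpendicular to layering, so the layers act in series and the equivalent K is the thickness-weighted harmonic mean.
Total thickness L = 11.7 + 4.29 = 15.99 m.
Σ(b_i/K_i) = 11.7/1.30 + 4.29/0.107 = 49.09 d.
K_eq = L / Σ(b_i/K_i) = 15.99 / 49.09 = 0.3257 m/day.

0.326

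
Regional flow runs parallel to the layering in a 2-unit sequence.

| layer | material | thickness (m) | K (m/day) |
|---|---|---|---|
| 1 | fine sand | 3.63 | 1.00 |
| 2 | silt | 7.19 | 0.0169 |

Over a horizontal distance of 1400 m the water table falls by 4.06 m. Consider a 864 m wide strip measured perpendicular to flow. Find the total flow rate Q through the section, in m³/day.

Flow is parallel to layering, so each bed carries its own Darcy discharge and the transmissivities add.
Σ(K_i·b_i) = 1.00×3.63 + 0.0169×7.19 = 3.752 m²/day.
Hydraulic gradient i = Δh / L = 4.06 / 1400 = 0.002900.
Q = Σ(K_i·b_i) · W · i = 3.752 × 864 × 0.002900 = 9.400 m³/day.

9.40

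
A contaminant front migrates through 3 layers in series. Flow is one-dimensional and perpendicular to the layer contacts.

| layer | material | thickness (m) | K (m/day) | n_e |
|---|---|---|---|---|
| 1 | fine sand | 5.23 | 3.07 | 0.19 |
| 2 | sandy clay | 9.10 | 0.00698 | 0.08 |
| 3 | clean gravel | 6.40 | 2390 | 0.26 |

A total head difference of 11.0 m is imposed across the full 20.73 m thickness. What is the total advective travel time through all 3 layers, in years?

1.10

With flow normal to the layers, continuity requires the same specific discharge q through every layer.
Σ(b_i/K_i) = 5.23/3.07 + 9.10/0.00698 + 6.40/2390 = 1305 d.
q = Δh / Σ(b_i/K_i) = 11.0 / 1305 = 0.008426 m/day.
In each layer the seepage velocity is v_i = q/n_i, so the layer transit time is t_i = b_i·n_i / q:
  layer 1 (fine sand): t_1 = 5.23 × 0.19 / 0.008426 = 117.9 d
  layer 2 (sandy clay): t_2 = 9.10 × 0.08 / 0.008426 = 86.40 d
  layer 3 (clean gravel): t_3 = 6.40 × 0.26 / 0.008426 = 197.5 d
Total t = Σ t_i = 401.8 days = 1.100 years.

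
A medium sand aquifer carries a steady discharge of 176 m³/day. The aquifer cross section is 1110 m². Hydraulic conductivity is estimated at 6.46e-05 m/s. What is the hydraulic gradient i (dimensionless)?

Convert K: 6.46e-05 m/s × 86400 = 5.581 m/day.
From Q = K·A·i, i = Q / (K·A) = 176 / (5.581 × 1110) = 0.02841.

0.0284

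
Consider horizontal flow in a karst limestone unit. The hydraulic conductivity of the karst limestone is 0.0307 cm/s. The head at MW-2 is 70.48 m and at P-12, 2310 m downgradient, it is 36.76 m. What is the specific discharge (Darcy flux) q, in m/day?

0.387

Convert K: 0.0307 cm/s × 864 = 26.52 m/day.
Hydraulic gradient i = (70.48 − 36.76) / 2310 = 33.72 / 2310 = 0.01460.
Specific discharge q = K · i = 26.52 × 0.01460 = 0.3872 m/day.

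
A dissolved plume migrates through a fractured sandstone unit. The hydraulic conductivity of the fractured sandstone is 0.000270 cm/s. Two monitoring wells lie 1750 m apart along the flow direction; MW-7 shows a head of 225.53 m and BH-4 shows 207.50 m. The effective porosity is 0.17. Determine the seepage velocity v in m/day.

Convert K: 0.000270 cm/s × 864 = 0.2333 m/day.
Hydraulic gradient i = (225.53 − 207.50) / 1750 = 18.03 / 1750 = 0.01030.
Darcy flux q = K · i = 0.2333 × 0.01030 = 0.002403 m/day.
Seepage velocity v = q / n_e = 0.002403 / 0.17 = 0.01414 m/day.

0.0141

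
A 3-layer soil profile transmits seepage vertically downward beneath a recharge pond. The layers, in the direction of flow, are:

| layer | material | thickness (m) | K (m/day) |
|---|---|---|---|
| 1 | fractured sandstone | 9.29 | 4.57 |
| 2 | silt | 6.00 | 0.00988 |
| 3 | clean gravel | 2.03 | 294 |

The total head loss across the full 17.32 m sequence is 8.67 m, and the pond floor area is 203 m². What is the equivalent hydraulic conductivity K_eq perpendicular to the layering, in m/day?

0.0284

Flow is perpendicular to layering, so the layers act in series and the equivalent K is the thickness-weighted harmonic mean.
Total thickness L = 9.29 + 6.00 + 2.03 = 17.32 m.
Σ(b_i/K_i) = 9.29/4.57 + 6.00/0.00988 + 2.03/294 = 609.3 d.
K_eq = L / Σ(b_i/K_i) = 17.32 / 609.3 = 0.02842 m/day.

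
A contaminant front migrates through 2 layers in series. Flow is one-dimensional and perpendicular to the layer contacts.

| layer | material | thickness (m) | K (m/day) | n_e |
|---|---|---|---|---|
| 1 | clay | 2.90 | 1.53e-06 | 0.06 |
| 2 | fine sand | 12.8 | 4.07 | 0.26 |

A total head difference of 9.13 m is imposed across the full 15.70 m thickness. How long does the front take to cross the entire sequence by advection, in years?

With flow normal to the layers, continuity requires the same specific discharge q through every layer.
Σ(b_i/K_i) = 2.90/1.53e-06 + 12.8/4.07 = 1.895e+06 d.
q = Δh / Σ(b_i/K_i) = 9.13 / 1.895e+06 = 4.817e-06 m/day.
In each layer the seepage velocity is v_i = q/n_i, so the layer transit time is t_i = b_i·n_i / q:
  layer 1 (clay): t_1 = 2.90 × 0.06 / 4.817e-06 = 36123 d
  layer 2 (fine sand): t_2 = 12.8 × 0.26 / 4.817e-06 = 6.909e+05 d
Total t = Σ t_i = 7.270e+05 days = 1991 years.

1990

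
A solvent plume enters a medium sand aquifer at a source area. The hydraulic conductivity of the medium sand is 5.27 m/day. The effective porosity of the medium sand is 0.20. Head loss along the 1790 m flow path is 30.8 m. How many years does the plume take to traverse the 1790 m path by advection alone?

10.8

Hydraulic gradient i = Δh / L = 30.8 / 1790 = 0.01721.
Darcy flux q = K · i = 5.270 × 0.01721 = 0.09068 m/day.
Seepage velocity v = q / n_e = 0.09068 / 0.20 = 0.4534 m/day.
Travel time t = L / v = 1790 / 0.4534 = 3948 days = 10.81 years.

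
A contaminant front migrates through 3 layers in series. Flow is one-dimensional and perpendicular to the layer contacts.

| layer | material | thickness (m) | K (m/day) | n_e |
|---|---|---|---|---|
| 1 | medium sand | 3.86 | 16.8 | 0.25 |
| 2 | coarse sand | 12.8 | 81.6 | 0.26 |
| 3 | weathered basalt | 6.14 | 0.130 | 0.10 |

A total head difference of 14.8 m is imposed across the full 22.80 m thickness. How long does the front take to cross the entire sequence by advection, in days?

With flow normal to the layers, continuity requires the same specific discharge q through every layer.
Σ(b_i/K_i) = 3.86/16.8 + 12.8/81.6 + 6.14/0.130 = 47.62 d.
q = Δh / Σ(b_i/K_i) = 14.8 / 47.62 = 0.3108 m/day.
In each layer the seepage velocity is v_i = q/n_i, so the layer transit time is t_i = b_i·n_i / q:
  layer 1 (medium sand): t_1 = 3.86 × 0.25 / 0.3108 = 3.105 d
  layer 2 (coarse sand): t_2 = 12.8 × 0.26 / 0.3108 = 10.71 d
  layer 3 (weathered basalt): t_3 = 6.14 × 0.10 / 0.3108 = 1.975 d
Total t = Σ t_i = 15.79 days.

15.8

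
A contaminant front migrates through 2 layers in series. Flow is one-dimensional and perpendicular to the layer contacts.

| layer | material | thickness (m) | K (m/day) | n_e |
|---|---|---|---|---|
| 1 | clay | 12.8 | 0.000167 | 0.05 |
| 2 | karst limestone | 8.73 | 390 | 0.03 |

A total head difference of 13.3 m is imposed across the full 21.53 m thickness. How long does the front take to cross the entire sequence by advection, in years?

With flow normal to the layers, continuity requires the same specific discharge q through every layer.
Σ(b_i/K_i) = 12.8/0.000167 + 8.73/390 = 76647 d.
q = Δh / Σ(b_i/K_i) = 13.3 / 76647 = 0.0001735 m/day.
In each layer the seepage velocity is v_i = q/n_i, so the layer transit time is t_i = b_i·n_i / q:
  layer 1 (clay): t_1 = 12.8 × 0.05 / 0.0001735 = 3688 d
  layer 2 (karst limestone): t_2 = 8.73 × 0.03 / 0.0001735 = 1509 d
Total t = Σ t_i = 5198 days = 14.23 years.

14.2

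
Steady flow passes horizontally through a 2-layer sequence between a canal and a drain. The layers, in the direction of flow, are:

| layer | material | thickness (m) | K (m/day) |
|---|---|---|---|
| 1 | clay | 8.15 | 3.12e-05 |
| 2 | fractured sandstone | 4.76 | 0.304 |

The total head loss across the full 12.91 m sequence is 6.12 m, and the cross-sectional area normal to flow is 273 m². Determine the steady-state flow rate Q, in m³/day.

Flow is perpendicular to layering, so the layers act in series and the equivalent K is the thickness-weighted harmonic mean.
Total thickness L = 8.15 + 4.76 = 12.91 m.
Σ(b_i/K_i) = 8.15/3.12e-05 + 4.76/0.304 = 2.612e+05 d.
K_eq = L / Σ(b_i/K_i) = 12.91 / 2.612e+05 = 4.942e-05 m/day.
Q = K_eq · A · (Δh/L) = 4.942e-05 × 273 × (6.12/12.91) = 0.006396 m³/day.

0.00640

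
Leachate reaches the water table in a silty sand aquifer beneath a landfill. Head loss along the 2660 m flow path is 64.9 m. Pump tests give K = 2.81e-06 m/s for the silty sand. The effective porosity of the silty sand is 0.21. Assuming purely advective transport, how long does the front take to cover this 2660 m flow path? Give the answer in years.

Convert K: 2.81e-06 m/s × 86400 = 0.2428 m/day.
Hydraulic gradient i = Δh / L = 64.9 / 2660 = 0.02440.
Darcy flux q = K · i = 0.2428 × 0.02440 = 0.005924 m/day.
Seepage velocity v = q / n_e = 0.005924 / 0.21 = 0.02821 m/day.
Travel time t = L / v = 2660 / 0.02821 = 94301 days = 258.2 years.

258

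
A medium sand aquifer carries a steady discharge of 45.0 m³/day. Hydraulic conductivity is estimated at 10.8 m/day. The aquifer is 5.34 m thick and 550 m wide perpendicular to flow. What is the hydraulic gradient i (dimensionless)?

Cross-sectional area A = 550 × 5.34 = 2937 m².
From Q = K·A·i, i = Q / (K·A) = 45.0 / (10.80 × 2937) = 0.001419.

0.00142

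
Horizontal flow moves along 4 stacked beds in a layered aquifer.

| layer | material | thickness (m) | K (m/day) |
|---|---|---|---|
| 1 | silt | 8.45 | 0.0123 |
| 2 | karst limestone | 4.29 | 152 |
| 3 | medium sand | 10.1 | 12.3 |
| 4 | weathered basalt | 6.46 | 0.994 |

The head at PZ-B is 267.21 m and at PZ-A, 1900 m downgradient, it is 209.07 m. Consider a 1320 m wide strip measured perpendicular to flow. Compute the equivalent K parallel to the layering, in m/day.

26.7

Flow is parallel to layering, so each bed carries its own Darcy discharge and the transmissivities add.
Σ(K_i·b_i) = 0.0123×8.45 + 152×4.29 + 12.3×10.1 + 0.994×6.46 = 782.8 m²/day.
Total thickness b = 29.30 m, so K_eq = Σ(K_i·b_i)/b = 26.72 m/day.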